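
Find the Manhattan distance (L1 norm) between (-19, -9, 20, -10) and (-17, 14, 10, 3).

Σ|x_i - y_i| = |-19 - (-17)| + |-9 - 14| + |20 - 10| + |-10 - 3| = 2 + 23 + 10 + 13 = 48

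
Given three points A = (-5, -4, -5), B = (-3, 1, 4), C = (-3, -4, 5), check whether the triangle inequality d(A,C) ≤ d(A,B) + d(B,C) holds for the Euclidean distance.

d(A,B) = √(2² + 5² + 9²) = √110 ≈ 10.4881, d(B,C) = √(0² + 5² + 1²) = √26 ≈ 5.099, d(A,C) = √(2² + 0² + 10²) = √104 ≈ 10.198.
d(A,C) ≈ 10.198 ≤ 10.4881 + 5.099 = 15.5871. Triangle inequality is satisfied.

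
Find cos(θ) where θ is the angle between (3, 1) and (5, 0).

With u = (3, 1), v = (5, 0):
u·v = 3·5 + 1·0 = 15 + 0 = 15.
|u| = √(3² + 1²) = √10, |v| = √(5² + 0²) = √25, so |u||v| = √(10·25) = √250.
cos θ = (u·v)/(|u||v|) = 15/√250 ≈ 0.9487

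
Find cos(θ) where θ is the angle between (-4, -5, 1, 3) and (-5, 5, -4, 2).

With u = (-4, -5, 1, 3), v = (-5, 5, -4, 2):
u·v = (-4)·(-5) + (-5)·5 + 1·(-4) + 3·2 = 20 + (-25) + (-4) + 6 = -3.
|u| = √((-4)² + (-5)² + 1² + 3²) = √51, |v| = √((-5)² + 5² + (-4)² + 2²) = √70, so |u||v| = √(51·70) = √3570.
cos θ = (u·v)/(|u||v|) = -3/√3570 ≈ -0.0502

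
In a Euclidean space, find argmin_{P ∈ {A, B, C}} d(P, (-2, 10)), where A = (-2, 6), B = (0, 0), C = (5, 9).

Distances: d(A) = 4, d(B) ≈ 10.198, d(C) ≈ 7.0711. Nearest: A = (-2, 6) with distance 4.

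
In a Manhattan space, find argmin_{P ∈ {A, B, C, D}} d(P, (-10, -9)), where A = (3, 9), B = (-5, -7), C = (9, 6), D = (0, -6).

Distances: d(A) = 31, d(B) = 7, d(C) = 34, d(D) = 13. Nearest: B = (-5, -7) with distance 7.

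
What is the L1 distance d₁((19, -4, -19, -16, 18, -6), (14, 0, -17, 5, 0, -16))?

Σ|x_i - y_i| = |19 - 14| + |-4 - 0| + |-19 - (-17)| + |-16 - 5| + |18 - 0| + |-6 - (-16)| = 5 + 4 + 2 + 21 + 18 + 10 = 60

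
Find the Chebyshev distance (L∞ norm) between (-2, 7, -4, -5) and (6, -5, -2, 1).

max(|x_i - y_i|) = max(|-2 - 6|, |7 - (-5)|, |-4 - (-2)|, |-5 - 1|) = max(8, 12, 2, 6) = 12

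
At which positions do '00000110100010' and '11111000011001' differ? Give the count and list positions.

Differing positions: 1, 2, 3, 4, 5, 6, 7, 9, 10, 11, 13, 14. Hamming distance = 12.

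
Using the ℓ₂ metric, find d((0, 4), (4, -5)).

√(Σ(x_i - y_i)²) = √((0 - 4)² + (4 - (-5))²)
= √((-4)² + 9²) = √(16 + 81) = √97 ≈ 9.8489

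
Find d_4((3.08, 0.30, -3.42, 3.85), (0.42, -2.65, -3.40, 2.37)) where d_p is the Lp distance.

(Σ|x_i - y_i|^4)^(1/4) = (|3.08 - 0.42|^4 + |0.3 - (-2.65)|^4 + |-3.42 - (-3.4)|^4 + |3.85 - 2.37|^4)^(1/4)
= (2.66^4 + 2.95^4 + 0.02^4 + 1.48^4)^(1/4) ≈ (50.0641 + 75.7335 + 0 + 4.7979)^(1/4) = (130.5955)^(1/4) ≈ 3.3805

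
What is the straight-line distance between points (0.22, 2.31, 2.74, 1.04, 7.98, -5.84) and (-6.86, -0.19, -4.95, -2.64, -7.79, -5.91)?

√(Σ(x_i - y_i)²) = √((0.22 - (-6.86))² + (2.31 - (-0.19))² + (2.74 - (-4.95))² + (1.04 - (-2.64))² + (7.98 - (-7.79))² + (-5.84 - (-5.91))²)
= √(7.08² + 2.5² + 7.69² + 3.68² + 15.77² + 0.07²) = √(50.1264 + 6.25 + 59.1361 + 13.5424 + 248.6929 + 0.0049) = √377.7527 ≈ 19.4359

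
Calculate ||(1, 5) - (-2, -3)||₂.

√(Σ(x_i - y_i)²) = √((1 - (-2))² + (5 - (-3))²)
= √(3² + 8²) = √(9 + 64) = √73 ≈ 8.544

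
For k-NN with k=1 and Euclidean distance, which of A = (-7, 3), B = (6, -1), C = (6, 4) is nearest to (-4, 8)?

Distances: d(A) ≈ 5.831, d(B) ≈ 13.4536, d(C) ≈ 10.7703. Nearest: A = (-7, 3) with distance 5.831.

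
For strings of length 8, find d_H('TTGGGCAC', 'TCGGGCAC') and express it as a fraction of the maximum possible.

Differing positions: 2. Hamming distance = 1. The maximum possible Hamming distance for length-8 strings is 8, so d_H/8 = 1/8 = 0.125.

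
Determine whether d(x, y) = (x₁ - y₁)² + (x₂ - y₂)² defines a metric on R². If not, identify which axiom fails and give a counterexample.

No. The squared Euclidean distance fails the triangle inequality. Counterexample: x = (0, 0), y = (4, 5), z = (8, 10). d(x,z) = 8² + 10² = 164, but d(x,y) + d(y,z) = (4² + 5²) + (4² + 5²) = 41 + 41 = 82. Since 164 > 82, the triangle inequality is violated. (Note: √d, the ordinary Euclidean distance, IS a metric.)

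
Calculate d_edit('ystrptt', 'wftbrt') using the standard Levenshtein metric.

Let D[i][j] be the edit distance between the first i characters of 'ystrptt' and the first j characters of 'wftbrt', with D[i][0] = i, D[0][j] = j, and D[i][j] = D[i-1][j-1] if the characters match, else 1 + min(D[i-1][j], D[i][j-1], D[i-1][j-1]). Filling the table (rows: prefixes of 'ystrptt', columns: prefixes of 'wftbrt'):
     ε  w  f  t  b  r  t
  ε  0  1  2  3  4  5  6
  y  1  1  2  3  4  5  6
  s  2  2  2  3  4  5  6
  t  3  3  3  2  3  4  5
  r  4  4  4  3  3  3  4
  p  5  5  5  4  4  4  4
  t  6  6  6  5  5  5  4
  t  7  7  7  6  6  6  5
The bottom-right entry gives D[7][6] = 5, so no sequence of fewer than 5 edits works. Backtracking through the table gives one optimal edit sequence (5 edits):
  ystrptt → wstrptt (sub y→w @1)
  wstrptt → wftrptt (sub s→f @2)
  wftrptt → wftptt (del r @4)
  wftptt → wftbtt (sub p→b @4)
  wftbtt → wftbrt (sub t→r @5)
Edit distance = 5.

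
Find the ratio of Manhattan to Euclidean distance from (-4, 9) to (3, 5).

L1 = |-4 - 3| + |9 - 5| = 7 + 4 = 11
L2 = √(7² + 4²) = √65 ≈ 8.0623
L1 ≥ L2 always (equality iff movement is along one axis); L1 > L2 here.
Ratio L1/L2 = 11/√65 ≈ 1.3644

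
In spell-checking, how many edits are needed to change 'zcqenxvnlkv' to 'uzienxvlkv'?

Let D[i][j] be the edit distance between the first i characters of 'zcqenxvnlkv' and the first j characters of 'uzienxvlkv', with D[i][0] = i, D[0][j] = j, and D[i][j] = D[i-1][j-1] if the characters match, else 1 + min(D[i-1][j], D[i][j-1], D[i-1][j-1]). Filling the table (rows: prefixes of 'zcqenxvnlkv', columns: prefixes of 'uzienxvlkv'):
     ε  u  z  i  e  n  x  v  l  k  v
  ε  0  1  2  3  4  5  6  7  8  9 10
  z  1  1  1  2  3  4  5  6  7  8  9
  c  2  2  2  2  3  4  5  6  7  8  9
  q  3  3  3  3  3  4  5  6  7  8  9
  e  4  4  4  4  3  4  5  6  7  8  9
  n  5  5  5  5  4  3  4  5  6  7  8
  x  6  6  6  6  5  4  3  4  5  6  7
  v  7  7  7  7  6  5  4  3  4  5  6
  n  8  8  8  8  7  6  5  4  4  5  6
  l  9  9  9  9  8  7  6  5  4  5  6
  k 10 10 10 10  9  8  7  6  5  4  5
  v 11 11 11 11 10  9  8  7  6  5  4
The bottom-right entry gives D[11][10] = 4, so no sequence of fewer than 4 edits works. Backtracking through the table gives one optimal edit sequence (4 edits):
  zcqenxvnlkv → ucqenxvnlkv (sub z→u @1)
  ucqenxvnlkv → uzqenxvnlkv (sub c→z @2)
  uzqenxvnlkv → uzienxvnlkv (sub q→i @3)
  uzienxvnlkv → uzienxvlkv (del n @8)
Edit distance = 4.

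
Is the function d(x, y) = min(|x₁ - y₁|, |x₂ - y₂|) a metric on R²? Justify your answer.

No. d fails identity of indiscernibles: take x = (1, 0) and y = (1, 4). Then d(x,y) = min(|1 - 1|, |0 - 4|) = min(0, 4) = 0, yet x ≠ y.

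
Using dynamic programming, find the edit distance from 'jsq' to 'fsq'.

Let D[i][j] be the edit distance between the first i characters of 'jsq' and the first j characters of 'fsq', with D[i][0] = i, D[0][j] = j, and D[i][j] = D[i-1][j-1] if the characters match, else 1 + min(D[i-1][j], D[i][j-1], D[i-1][j-1]). Filling the table (rows: prefixes of 'jsq', columns: prefixes of 'fsq'):
     ε  f  s  q
  ε  0  1  2  3
  j  1  1  2  3
  s  2  2  1  2
  q  3  3  2  1
The bottom-right entry gives D[3][3] = 1, so no sequence of fewer than 1 edit works. Backtracking through the table gives one optimal edit sequence (1 edit):
  jsq → fsq (sub j→f @1)
Edit distance = 1.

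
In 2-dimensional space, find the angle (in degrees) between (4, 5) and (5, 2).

With u = (4, 5), v = (5, 2):
u·v = 4·5 + 5·2 = 20 + 10 = 30.
|u| = √(4² + 5²) = √41, |v| = √(5² + 2²) = √29, so |u||v| = √(41·29) = √1189.
cos θ = (u·v)/(|u||v|) = 30/√1189 ≈ 0.870022
θ = arccos(0.870022) ≈ 29.54°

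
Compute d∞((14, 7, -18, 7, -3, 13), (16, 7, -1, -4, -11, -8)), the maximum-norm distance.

max(|x_i - y_i|) = max(|14 - 16|, |7 - 7|, |-18 - (-1)|, |7 - (-4)|, |-3 - (-11)|, |13 - (-8)|) = max(2, 0, 17, 11, 8, 21) = 21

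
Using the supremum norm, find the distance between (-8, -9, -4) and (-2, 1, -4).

max(|x_i - y_i|) = max(|-8 - (-2)|, |-9 - 1|, |-4 - (-4)|) = max(6, 10, 0) = 10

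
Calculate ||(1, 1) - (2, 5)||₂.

√(Σ(x_i - y_i)²) = √((1 - 2)² + (1 - 5)²)
= √((-1)² + (-4)²) = √(1 + 16) = √17 ≈ 4.1231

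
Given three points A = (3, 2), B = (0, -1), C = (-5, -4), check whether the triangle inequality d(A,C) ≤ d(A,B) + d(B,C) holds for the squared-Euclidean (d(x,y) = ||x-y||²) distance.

d(A,B) = 3² + 3² = 18, d(B,C) = 5² + 3² = 34, d(A,C) = 8² + 6² = 100.
d(A,C) = 100 > 18 + 34 = 52. Triangle inequality is VIOLATED. (Squared-Euclidean is not a metric — this is a counterexample.)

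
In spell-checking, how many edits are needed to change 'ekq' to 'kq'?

Let D[i][j] be the edit distance between the first i characters of 'ekq' and the first j characters of 'kq', with D[i][0] = i, D[0][j] = j, and D[i][j] = D[i-1][j-1] if the characters match, else 1 + min(D[i-1][j], D[i][j-1], D[i-1][j-1]). Filling the table (rows: prefixes of 'ekq', columns: prefixes of 'kq'):
     ε  k  q
  ε  0  1  2
  e  1  1  2
  k  2  1  2
  q  3  2  1
The bottom-right entry gives D[3][2] = 1, so no sequence of fewer than 1 edit works. Backtracking through the table gives one optimal edit sequence (1 edit):
  ekq → kq (del e @1)
Edit distance = 1.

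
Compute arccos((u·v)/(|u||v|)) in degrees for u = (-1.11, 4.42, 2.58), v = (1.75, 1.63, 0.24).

With u = (-1.11, 4.42, 2.58), v = (1.75, 1.63, 0.24):
u·v = (-1.11)·1.75 + 4.42·1.63 + 2.58·0.24 = (-1.9425) + 7.2046 + 0.6192 = 5.8813.
|u| = √((-1.11)² + 4.42² + 2.58²) = √(1.2321 + 19.5364 + 6.6564) = √27.4249, |v| = √(1.75² + 1.63² + 0.24²) = √(3.0625 + 2.6569 + 0.0576) = √5.777.
cos θ = (u·v)/(|u||v|) = 5.8813/(√27.4249·√5.777) ≈ 0.46725
θ = arccos(0.46725) ≈ 62.14°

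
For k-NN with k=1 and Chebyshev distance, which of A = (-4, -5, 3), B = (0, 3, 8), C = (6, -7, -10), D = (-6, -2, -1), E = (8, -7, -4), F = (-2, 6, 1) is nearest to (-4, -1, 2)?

Distances: d(A) = 4, d(B) = 6, d(C) = 12, d(D) = 3, d(E) = 12, d(F) = 7. Nearest: D = (-6, -2, -1) with distance 3.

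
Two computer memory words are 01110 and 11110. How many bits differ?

Differing positions: 1. Hamming distance = 1.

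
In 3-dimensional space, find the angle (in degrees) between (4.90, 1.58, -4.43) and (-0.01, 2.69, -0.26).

With u = (4.90, 1.58, -4.43), v = (-0.01, 2.69, -0.26):
u·v = 4.9·(-0.01) + 1.58·2.69 + (-4.43)·(-0.26) = (-0.049) + 4.2502 + 1.1518 = 5.353.
|u| = √(4.9² + 1.58² + (-4.43)²) = √(24.01 + 2.4964 + 19.6249) = √46.1313, |v| = √((-0.01)² + 2.69² + (-0.26)²) = √(0.0001 + 7.2361 + 0.0676) = √7.3038.
cos θ = (u·v)/(|u||v|) = 5.353/(√46.1313·√7.3038) ≈ 0.291625
θ = arccos(0.291625) ≈ 73.04°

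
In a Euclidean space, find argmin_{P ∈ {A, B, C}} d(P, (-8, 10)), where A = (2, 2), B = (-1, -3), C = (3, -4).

Distances: d(A) ≈ 12.8062, d(B) ≈ 14.7648, d(C) ≈ 17.8045. Nearest: A = (2, 2) with distance 12.8062.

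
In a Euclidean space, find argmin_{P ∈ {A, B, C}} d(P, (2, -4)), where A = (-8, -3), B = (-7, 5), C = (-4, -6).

Distances: d(A) ≈ 10.0499, d(B) ≈ 12.7279, d(C) ≈ 6.3246. Nearest: C = (-4, -6) with distance 6.3246.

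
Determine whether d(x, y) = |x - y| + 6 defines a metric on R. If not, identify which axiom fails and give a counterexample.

No. d fails identity of indiscernibles (specifically d(x,x) = 0): d(-4, -4) = |-4 - (-4)| + 6 = 0 + 6 = 6 ≠ 0.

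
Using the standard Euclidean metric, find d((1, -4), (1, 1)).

√(Σ(x_i - y_i)²) = √((1 - 1)² + (-4 - 1)²)
= √(0² + (-5)²) = √(0 + 25) = √25 = 5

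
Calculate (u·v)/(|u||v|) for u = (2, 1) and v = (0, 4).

With u = (2, 1), v = (0, 4):
u·v = 2·0 + 1·4 = 0 + 4 = 4.
|u| = √(2² + 1²) = √5, |v| = √(0² + 4²) = √16, so |u||v| = √(5·16) = √80.
cos θ = (u·v)/(|u||v|) = 4/√80 ≈ 0.4472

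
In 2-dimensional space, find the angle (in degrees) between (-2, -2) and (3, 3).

With u = (-2, -2), v = (3, 3):
u·v = (-2)·3 + (-2)·3 = (-6) + (-6) = -12.
|u| = √((-2)² + (-2)²) = √8, |v| = √(3² + 3²) = √18, so |u||v| = √(8·18) = √144 = 12.
cos θ = (u·v)/(|u||v|) = -12/12 = -1 (the vectors are parallel, pointing in opposite directions)
θ = arccos(-1) = 180°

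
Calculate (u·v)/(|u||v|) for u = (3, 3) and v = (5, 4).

With u = (3, 3), v = (5, 4):
u·v = 3·5 + 3·4 = 15 + 12 = 27.
|u| = √(3² + 3²) = √18, |v| = √(5² + 4²) = √41, so |u||v| = √(18·41) = √738.
cos θ = (u·v)/(|u||v|) = 27/√738 ≈ 0.9939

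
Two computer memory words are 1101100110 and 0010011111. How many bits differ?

Differing positions: 1, 2, 3, 4, 5, 6, 7, 10. Hamming distance = 8.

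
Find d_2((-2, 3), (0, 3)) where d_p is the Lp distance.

(Σ|x_i - y_i|^2)^(1/2) = (|-2 - 0|^2 + |3 - 3|^2)^(1/2)
= (2^2 + 0^2)^(1/2) = (4 + 0)^(1/2) = (4)^(1/2) = 2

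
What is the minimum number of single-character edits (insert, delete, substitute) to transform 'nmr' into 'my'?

Let D[i][j] be the edit distance between the first i characters of 'nmr' and the first j characters of 'my', with D[i][0] = i, D[0][j] = j, and D[i][j] = D[i-1][j-1] if the characters match, else 1 + min(D[i-1][j], D[i][j-1], D[i-1][j-1]). Filling the table (rows: prefixes of 'nmr', columns: prefixes of 'my'):
     ε  m  y
  ε  0  1  2
  n  1  1  2
  m  2  1  2
  r  3  2  2
The bottom-right entry gives D[3][2] = 2, so no sequence of fewer than 2 edits works. Backtracking through the table gives one optimal edit sequence (2 edits):
  nmr → mr (del n @1)
  mr → my (sub r→y @2)
Edit distance = 2.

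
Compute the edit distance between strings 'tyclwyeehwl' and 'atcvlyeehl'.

Let D[i][j] be the edit distance between the first i characters of 'tyclwyeehwl' and the first j characters of 'atcvlyeehl', with D[i][0] = i, D[0][j] = j, and D[i][j] = D[i-1][j-1] if the characters match, else 1 + min(D[i-1][j], D[i][j-1], D[i-1][j-1]). Filling the table (rows: prefixes of 'tyclwyeehwl', columns: prefixes of 'atcvlyeehl'):
     ε  a  t  c  v  l  y  e  e  h  l
  ε  0  1  2  3  4  5  6  7  8  9 10
  t  1  1  1  2  3  4  5  6  7  8  9
  y  2  2  2  2  3  4  4  5  6  7  8
  c  3  3  3  2  3  4  5  5  6  7  8
  l  4  4  4  3  3  3  4  5  6  7  7
  w  5  5  5  4  4  4  4  5  6  7  8
  y  6  6  6  5  5  5  4  5  6  7  8
  e  7  7  7  6  6  6  5  4  5  6  7
  e  8  8  8  7  7  7  6  5  4  5  6
  h  9  9  9  8  8  8  7  6  5  4  5
  w 10 10 10  9  9  9  8  7  6  5  5
  l 11 11 11 10 10  9  9  8  7  6  5
The bottom-right entry gives D[11][10] = 5, so no sequence of fewer than 5 edits works. Backtracking through the table gives one optimal edit sequence (5 edits):
  tyclwyeehwl → ayclwyeehwl (sub t→a @1)
  ayclwyeehwl → atclwyeehwl (sub y→t @2)
  atclwyeehwl → atcvwyeehwl (sub l→v @4)
  atcvwyeehwl → atcvlyeehwl (sub w→l @5)
  atcvlyeehwl → atcvlyeehl (del w @10)
Edit distance = 5.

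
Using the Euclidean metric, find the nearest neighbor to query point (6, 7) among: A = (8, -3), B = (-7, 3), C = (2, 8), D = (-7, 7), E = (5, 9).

Distances: d(A) ≈ 10.198, d(B) ≈ 13.6015, d(C) ≈ 4.1231, d(D) = 13, d(E) ≈ 2.2361. Nearest: E = (5, 9) with distance 2.2361.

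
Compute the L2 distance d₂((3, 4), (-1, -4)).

√(Σ(x_i - y_i)²) = √((3 - (-1))² + (4 - (-4))²)
= √(4² + 8²) = √(16 + 64) = √80 ≈ 8.9443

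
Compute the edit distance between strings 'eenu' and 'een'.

Let D[i][j] be the edit distance between the first i characters of 'eenu' and the first j characters of 'een', with D[i][0] = i, D[0][j] = j, and D[i][j] = D[i-1][j-1] if the characters match, else 1 + min(D[i-1][j], D[i][j-1], D[i-1][j-1]). Filling the table (rows: prefixes of 'eenu', columns: prefixes of 'een'):
     ε  e  e  n
  ε  0  1  2  3
  e  1  0  1  2
  e  2  1  0  1
  n  3  2  1  0
  u  4  3  2  1
The bottom-right entry gives D[4][3] = 1, so no sequence of fewer than 1 edit works. Backtracking through the table gives one optimal edit sequence (1 edit):
  eenu → een (del u @4)
Edit distance = 1.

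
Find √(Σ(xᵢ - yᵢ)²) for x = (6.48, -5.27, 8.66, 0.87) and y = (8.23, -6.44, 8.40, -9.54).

√(Σ(x_i - y_i)²) = √((6.48 - 8.23)² + (-5.27 - (-6.44))² + (8.66 - 8.4)² + (0.87 - (-9.54))²)
= √((-1.75)² + 1.17² + 0.26² + 10.41²) = √(3.0625 + 1.3689 + 0.0676 + 108.3681) = √112.8671 ≈ 10.6239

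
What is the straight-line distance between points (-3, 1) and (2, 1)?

√(Σ(x_i - y_i)²) = √((-3 - 2)² + (1 - 1)²)
= √((-5)² + 0²) = √(25 + 0) = √25 = 5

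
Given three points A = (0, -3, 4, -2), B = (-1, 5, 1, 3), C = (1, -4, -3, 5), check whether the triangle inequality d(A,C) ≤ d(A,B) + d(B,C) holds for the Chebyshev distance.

d(A,B) = max(1, 8, 3, 5) = 8, d(B,C) = max(2, 9, 4, 2) = 9, d(A,C) = max(1, 1, 7, 7) = 7.
d(A,C) = 7 ≤ 8 + 9 = 17. Triangle inequality is satisfied.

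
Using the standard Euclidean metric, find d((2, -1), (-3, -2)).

√(Σ(x_i - y_i)²) = √((2 - (-3))² + (-1 - (-2))²)
= √(5² + 1²) = √(25 + 1) = √26 ≈ 5.099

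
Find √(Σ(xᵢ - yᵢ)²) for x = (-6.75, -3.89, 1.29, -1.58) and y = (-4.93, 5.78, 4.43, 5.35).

√(Σ(x_i - y_i)²) = √((-6.75 - (-4.93))² + (-3.89 - 5.78)² + (1.29 - 4.43)² + (-1.58 - 5.35)²)
= √((-1.82)² + (-9.67)² + (-3.14)² + (-6.93)²) = √(3.3124 + 93.5089 + 9.8596 + 48.0249) = √154.7058 ≈ 12.4381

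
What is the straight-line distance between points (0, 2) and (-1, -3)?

√(Σ(x_i - y_i)²) = √((0 - (-1))² + (2 - (-3))²)
= √(1² + 5²) = √(1 + 25) = √26 ≈ 5.099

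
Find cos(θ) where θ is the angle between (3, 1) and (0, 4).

With u = (3, 1), v = (0, 4):
u·v = 3·0 + 1·4 = 0 + 4 = 4.
|u| = √(3² + 1²) = √10, |v| = √(0² + 4²) = √16, so |u||v| = √(10·16) = √160.
cos θ = (u·v)/(|u||v|) = 4/√160 ≈ 0.3162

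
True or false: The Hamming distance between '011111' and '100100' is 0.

Differing positions: 1, 2, 3, 5, 6. Hamming distance = 5, so the claim that d_H = 0 is false.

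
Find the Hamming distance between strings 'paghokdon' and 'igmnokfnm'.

Differing positions: 1, 2, 3, 4, 7, 8, 9. Hamming distance = 7.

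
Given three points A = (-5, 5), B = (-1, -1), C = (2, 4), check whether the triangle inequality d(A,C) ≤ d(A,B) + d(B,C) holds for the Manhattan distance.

d(A,B) = 4 + 6 = 10, d(B,C) = 3 + 5 = 8, d(A,C) = 7 + 1 = 8.
d(A,C) = 8 ≤ 10 + 8 = 18. Triangle inequality is satisfied.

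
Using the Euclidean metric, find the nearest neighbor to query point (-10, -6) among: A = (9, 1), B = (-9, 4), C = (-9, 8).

Distances: d(A) ≈ 20.2485, d(B) ≈ 10.0499, d(C) ≈ 14.0357. Nearest: B = (-9, 4) with distance 10.0499.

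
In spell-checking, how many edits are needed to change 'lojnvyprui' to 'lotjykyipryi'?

Let D[i][j] be the edit distance between the first i characters of 'lojnvyprui' and the first j characters of 'lotjykyipryi', with D[i][0] = i, D[0][j] = j, and D[i][j] = D[i-1][j-1] if the characters match, else 1 + min(D[i-1][j], D[i][j-1], D[i-1][j-1]). Filling the table (rows: prefixes of 'lojnvyprui', columns: prefixes of 'lotjykyipryi'):
     ε  l  o  t  j  y  k  y  i  p  r  y  i
  ε  0  1  2  3  4  5  6  7  8  9 10 11 12
  l  1  0  1  2  3  4  5  6  7  8  9 10 11
  o  2  1  0  1  2  3  4  5  6  7  8  9 10
  j  3  2  1  1  1  2  3  4  5  6  7  8  9
  n  4  3  2  2  2  2  3  4  5  6  7  8  9
  v  5  4  3  3  3  3  3  4  5  6  7  8  9
  y  6  5  4  4  4  3  4  3  4  5  6  7  8
  p  7  6  5  5  5  4  4  4  4  4  5  6  7
  r  8  7  6  6  6  5  5  5  5  5  4  5  6
  u  9  8  7  7  7  6  6  6  6  6  5  5  6
  i 10  9  8  8  8  7  7  7  6  7  6  6  5
The bottom-right entry gives D[10][12] = 5, so no sequence of fewer than 5 edits works. Backtracking through the table gives one optimal edit sequence (5 edits):
  lojnvyprui → lotjnvyprui (ins t @3)
  lotjnvyprui → lotjyvyprui (sub n→y @5)
  lotjyvyprui → lotjykyprui (sub v→k @6)
  lotjykyprui → lotjykyiprui (ins i @8)
  lotjykyiprui → lotjykyipryi (sub u→y @11)
Edit distance = 5.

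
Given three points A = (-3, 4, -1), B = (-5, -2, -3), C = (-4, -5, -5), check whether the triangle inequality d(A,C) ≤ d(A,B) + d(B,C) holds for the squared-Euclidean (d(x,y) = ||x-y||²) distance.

d(A,B) = 2² + 6² + 2² = 44, d(B,C) = 1² + 3² + 2² = 14, d(A,C) = 1² + 9² + 4² = 98.
d(A,C) = 98 > 44 + 14 = 58. Triangle inequality is VIOLATED. (Squared-Euclidean is not a metric — this is a counterexample.)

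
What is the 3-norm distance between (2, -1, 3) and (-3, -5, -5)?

(Σ|x_i - y_i|^3)^(1/3) = (|2 - (-3)|^3 + |-1 - (-5)|^3 + |3 - (-5)|^3)^(1/3)
= (5^3 + 4^3 + 8^3)^(1/3) = (125 + 64 + 512)^(1/3) = (701)^(1/3) ≈ 8.8833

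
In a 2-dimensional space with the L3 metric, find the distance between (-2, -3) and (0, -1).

(Σ|x_i - y_i|^3)^(1/3) = (|-2 - 0|^3 + |-3 - (-1)|^3)^(1/3)
= (2^3 + 2^3)^(1/3) = (8 + 8)^(1/3) = (16)^(1/3) ≈ 2.5198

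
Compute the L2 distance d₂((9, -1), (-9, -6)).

√(Σ(x_i - y_i)²) = √((9 - (-9))² + (-1 - (-6))²)
= √(18² + 5²) = √(324 + 25) = √349 ≈ 18.6815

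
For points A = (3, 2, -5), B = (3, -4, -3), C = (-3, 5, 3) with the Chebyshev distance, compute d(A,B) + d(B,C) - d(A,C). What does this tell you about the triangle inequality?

d(A,B) = max(0, 6, 2) = 6, d(B,C) = max(6, 9, 6) = 9, d(A,C) = max(6, 3, 8) = 8.
d(A,B) + d(B,C) - d(A,C) = 6 + 9 - 8 = 15 - 8 = 7. This is ≥ 0, so the triangle inequality holds for these points.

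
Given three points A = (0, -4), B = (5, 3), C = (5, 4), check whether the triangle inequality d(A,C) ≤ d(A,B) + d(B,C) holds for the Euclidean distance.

d(A,B) = √(5² + 7²) = √74 ≈ 8.6023, d(B,C) = √(0² + 1²) = √1 = 1, d(A,C) = √(5² + 8²) = √89 ≈ 9.434.
d(A,C) ≈ 9.434 ≤ 8.6023 + 1 = 9.6023. Triangle inequality is satisfied.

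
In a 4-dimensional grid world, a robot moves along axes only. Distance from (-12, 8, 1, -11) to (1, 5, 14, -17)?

Σ|x_i - y_i| = |-12 - 1| + |8 - 5| + |1 - 14| + |-11 - (-17)| = 13 + 3 + 13 + 6 = 35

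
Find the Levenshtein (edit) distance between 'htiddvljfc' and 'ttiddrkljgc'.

Let D[i][j] be the edit distance between the first i characters of 'htiddvljfc' and the first j characters of 'ttiddrkljgc', with D[i][0] = i, D[0][j] = j, and D[i][j] = D[i-1][j-1] if the characters match, else 1 + min(D[i-1][j], D[i][j-1], D[i-1][j-1]). Filling the table (rows: prefixes of 'htiddvljfc', columns: prefixes of 'ttiddrkljgc'):
     ε  t  t  i  d  d  r  k  l  j  g  c
  ε  0  1  2  3  4  5  6  7  8  9 10 11
  h  1  1  2  3  4  5  6  7  8  9 10 11
  t  2  1  1  2  3  4  5  6  7  8  9 10
  i  3  2  2  1  2  3  4  5  6  7  8  9
  d  4  3  3  2  1  2  3  4  5  6  7  8
  d  5  4  4  3  2  1  2  3  4  5  6  7
  v  6  5  5  4  3  2  2  3  4  5  6  7
  l  7  6  6  5  4  3  3  3  3  4  5  6
  j  8  7  7  6  5  4  4  4  4  3  4  5
  f  9  8  8  7  6  5  5  5  5  4  4  5
  c 10  9  9  8  7  6  6  6  6  5  5  4
The bottom-right entry gives D[10][11] = 4, so no sequence of fewer than 4 edits works. Backtracking through the table gives one optimal edit sequence (4 edits):
  htiddvljfc → ttiddvljfc (sub h→t @1)
  ttiddvljfc → ttiddrvljfc (ins r @6)
  ttiddrvljfc → ttiddrkljfc (sub v→k @7)
  ttiddrkljfc → ttiddrkljgc (sub f→g @10)
Edit distance = 4.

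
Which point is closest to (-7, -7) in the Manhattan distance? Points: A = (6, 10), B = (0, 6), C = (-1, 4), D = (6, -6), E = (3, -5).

Distances: d(A) = 30, d(B) = 20, d(C) = 17, d(D) = 14, d(E) = 12. Nearest: E = (3, -5) with distance 12.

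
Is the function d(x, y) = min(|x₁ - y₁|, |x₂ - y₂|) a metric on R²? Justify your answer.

No. d fails identity of indiscernibles: take x = (2, 0) and y = (2, 7). Then d(x,y) = min(|2 - 2|, |0 - 7|) = min(0, 7) = 0, yet x ≠ y.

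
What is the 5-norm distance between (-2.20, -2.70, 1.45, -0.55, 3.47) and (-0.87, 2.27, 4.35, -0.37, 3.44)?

(Σ|x_i - y_i|^5)^(1/5) = (|-2.2 - (-0.87)|^5 + |-2.7 - 2.27|^5 + |1.45 - 4.35|^5 + |-0.55 - (-0.37)|^5 + |3.47 - 3.44|^5)^(1/5)
= (1.33^5 + 4.97^5 + 2.9^5 + 0.18^5 + 0.03^5)^(1/5) ≈ (4.1616 + 3032.3683 + 205.1115 + 0.0002 + 0)^(1/5) = (3241.6416)^(1/5) ≈ 5.0368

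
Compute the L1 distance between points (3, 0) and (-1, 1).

Σ|x_i - y_i| = |3 - (-1)| + |0 - 1| = 4 + 1 = 5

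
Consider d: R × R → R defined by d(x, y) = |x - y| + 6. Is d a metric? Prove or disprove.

No. d fails identity of indiscernibles (specifically d(x,x) = 0): d(-4, -4) = |-4 - (-4)| + 6 = 0 + 6 = 6 ≠ 0.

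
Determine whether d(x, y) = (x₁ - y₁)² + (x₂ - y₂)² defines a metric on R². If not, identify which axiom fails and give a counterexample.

No. The squared Euclidean distance fails the triangle inequality. Counterexample: x = (0, 0), y = (2, 4), z = (4, 8). d(x,z) = 4² + 8² = 80, but d(x,y) + d(y,z) = (2² + 4²) + (2² + 4²) = 20 + 20 = 40. Since 80 > 40, the triangle inequality is violated. (Note: √d, the ordinary Euclidean distance, IS a metric.)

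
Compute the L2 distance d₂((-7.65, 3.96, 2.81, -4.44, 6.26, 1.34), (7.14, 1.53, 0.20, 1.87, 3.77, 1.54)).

√(Σ(x_i - y_i)²) = √((-7.65 - 7.14)² + (3.96 - 1.53)² + (2.81 - 0.2)² + (-4.44 - 1.87)² + (6.26 - 3.77)² + (1.34 - 1.54)²)
= √((-14.79)² + 2.43² + 2.61² + (-6.31)² + 2.49² + (-0.2)²) = √(218.7441 + 5.9049 + 6.8121 + 39.8161 + 6.2001 + 0.04) = √277.5173 ≈ 16.6589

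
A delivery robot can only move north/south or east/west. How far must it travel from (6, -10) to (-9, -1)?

Σ|x_i - y_i| = |6 - (-9)| + |-10 - (-1)| = 15 + 9 = 24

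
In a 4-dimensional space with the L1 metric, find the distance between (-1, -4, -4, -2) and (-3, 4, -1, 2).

Σ|x_i - y_i| = |-1 - (-3)| + |-4 - 4| + |-4 - (-1)| + |-2 - 2| = 2 + 8 + 3 + 4 = 17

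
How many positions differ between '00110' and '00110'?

Differing positions: none. Hamming distance = 0.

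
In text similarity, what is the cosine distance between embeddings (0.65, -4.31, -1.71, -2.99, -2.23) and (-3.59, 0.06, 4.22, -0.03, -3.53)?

With u = (0.65, -4.31, -1.71, -2.99, -2.23), v = (-3.59, 0.06, 4.22, -0.03, -3.53):
u·v = 0.65·(-3.59) + (-4.31)·0.06 + (-1.71)·4.22 + (-2.99)·(-0.03) + (-2.23)·(-3.53) = (-2.3335) + (-0.2586) + (-7.2162) + 0.0897 + 7.8719 = -1.8467.
|u| = √(0.65² + (-4.31)² + (-1.71)² + (-2.99)² + (-2.23)²) = √(0.4225 + 18.5761 + 2.9241 + 8.9401 + 4.9729) = √35.8357, |v| = √((-3.59)² + 0.06² + 4.22² + (-0.03)² + (-3.53)²) = √(12.8881 + 0.0036 + 17.8084 + 0.0009 + 12.4609) = √43.1619.
cos θ = (u·v)/(|u||v|) = -1.8467/(√35.8357·√43.1619) ≈ -0.047
Cosine distance = 1 - cos θ ≈ 1 - (-0.047) = 1.047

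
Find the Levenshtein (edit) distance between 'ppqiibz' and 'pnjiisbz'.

Let D[i][j] be the edit distance between the first i characters of 'ppqiibz' and the first j characters of 'pnjiisbz', with D[i][0] = i, D[0][j] = j, and D[i][j] = D[i-1][j-1] if the characters match, else 1 + min(D[i-1][j], D[i][j-1], D[i-1][j-1]). Filling the table (rows: prefixes of 'ppqiibz', columns: prefixes of 'pnjiisbz'):
     ε  p  n  j  i  i  s  b  z
  ε  0  1  2  3  4  5  6  7  8
  p  1  0  1  2  3  4  5  6  7
  p  2  1  1  2  3  4  5  6  7
  q  3  2  2  2  3  4  5  6  7
  i  4  3  3  3  2  3  4  5  6
  i  5  4  4  4  3  2  3  4  5
  b  6  5  5  5  4  3  3  3  4
  z  7  6  6  6  5  4  4  4  3
The bottom-right entry gives D[7][8] = 3, so no sequence of fewer than 3 edits works. Backtracking through the table gives one optimal edit sequence (3 edits):
  ppqiibz → pnqiibz (sub p→n @2)
  pnqiibz → pnjiibz (sub q→j @3)
  pnjiibz → pnjiisbz (ins s @6)
Edit distance = 3.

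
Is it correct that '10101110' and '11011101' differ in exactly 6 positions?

Differing positions: 2, 3, 4, 7, 8. Hamming distance = 5, so the claim that d_H = 6 is false.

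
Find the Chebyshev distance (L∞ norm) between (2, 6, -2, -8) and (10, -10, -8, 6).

max(|x_i - y_i|) = max(|2 - 10|, |6 - (-10)|, |-2 - (-8)|, |-8 - 6|) = max(8, 16, 6, 14) = 16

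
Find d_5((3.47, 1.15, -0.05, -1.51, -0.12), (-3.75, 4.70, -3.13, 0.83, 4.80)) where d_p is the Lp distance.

(Σ|x_i - y_i|^5)^(1/5) = (|3.47 - (-3.75)|^5 + |1.15 - 4.7|^5 + |-0.05 - (-3.13)|^5 + |-1.51 - 0.83|^5 + |-0.12 - 4.8|^5)^(1/5)
= (7.22^5 + 3.55^5 + 3.08^5 + 2.34^5 + 4.92^5)^(1/5) ≈ (19619.412 + 563.8217 + 277.1747 + 70.1583 + 2882.873)^(1/5) = (23413.4397)^(1/5) ≈ 7.4799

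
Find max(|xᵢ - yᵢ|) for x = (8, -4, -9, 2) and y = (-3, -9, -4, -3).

max(|x_i - y_i|) = max(|8 - (-3)|, |-4 - (-9)|, |-9 - (-4)|, |2 - (-3)|) = max(11, 5, 5, 5) = 11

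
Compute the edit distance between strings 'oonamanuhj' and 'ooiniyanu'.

Let D[i][j] be the edit distance between the first i characters of 'oonamanuhj' and the first j characters of 'ooiniyanu', with D[i][0] = i, D[0][j] = j, and D[i][j] = D[i-1][j-1] if the characters match, else 1 + min(D[i-1][j], D[i][j-1], D[i-1][j-1]). Filling the table (rows: prefixes of 'oonamanuhj', columns: prefixes of 'ooiniyanu'):
     ε  o  o  i  n  i  y  a  n  u
  ε  0  1  2  3  4  5  6  7  8  9
  o  1  0  1  2  3  4  5  6  7  8
  o  2  1  0  1  2  3  4  5  6  7
  n  3  2  1  1  1  2  3  4  5  6
  a  4  3  2  2  2  2  3  3  4  5
  m  5  4  3  3  3  3  3  4  4  5
  a  6  5  4  4  4  4  4  3  4  5
  n  7  6  5  5  4  5  5  4  3  4
  u  8  7  6  6  5  5  6  5  4  3
  h  9  8  7  7  6  6  6  6  5  4
  j 10  9  8  8  7  7  7  7  6  5
The bottom-right entry gives D[10][9] = 5, so no sequence of fewer than 5 edits works. Backtracking through the table gives one optimal edit sequence (5 edits):
  oonamanuhj → ooinamanuhj (ins i @3)
  ooinamanuhj → ooinimanuhj (sub a→i @5)
  ooinimanuhj → ooiniyanuhj (sub m→y @6)
  ooiniyanuhj → ooiniyanuj (del h @10)
  ooiniyanuj → ooiniyanu (del j @10)
Edit distance = 5.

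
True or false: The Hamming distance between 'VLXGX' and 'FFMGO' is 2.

Differing positions: 1, 2, 3, 5. Hamming distance = 4, so the claim that d_H = 2 is false.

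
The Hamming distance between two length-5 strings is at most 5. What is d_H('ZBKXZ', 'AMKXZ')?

Differing positions: 1, 2. Hamming distance = 2. The maximum possible Hamming distance for length-5 strings is 5, so d_H/5 = 2/5 = 0.4.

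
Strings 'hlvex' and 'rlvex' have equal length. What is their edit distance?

Let D[i][j] be the edit distance between the first i characters of 'hlvex' and the first j characters of 'rlvex', with D[i][0] = i, D[0][j] = j, and D[i][j] = D[i-1][j-1] if the characters match, else 1 + min(D[i-1][j], D[i][j-1], D[i-1][j-1]). Filling the table (rows: prefixes of 'hlvex', columns: prefixes of 'rlvex'):
     ε  r  l  v  e  x
  ε  0  1  2  3  4  5
  h  1  1  2  3  4  5
  l  2  2  1  2  3  4
  v  3  3  2  1  2  3
  e  4  4  3  2  1  2
  x  5  5  4  3  2  1
The bottom-right entry gives D[5][5] = 1, so no sequence of fewer than 1 edit works. Backtracking through the table gives one optimal edit sequence (1 edit):
  hlvex → rlvex (sub h→r @1)
Edit distance = 1.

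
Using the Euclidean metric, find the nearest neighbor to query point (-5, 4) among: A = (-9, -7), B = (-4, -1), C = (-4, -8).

Distances: d(A) ≈ 11.7047, d(B) ≈ 5.099, d(C) ≈ 12.0416. Nearest: B = (-4, -1) with distance 5.099.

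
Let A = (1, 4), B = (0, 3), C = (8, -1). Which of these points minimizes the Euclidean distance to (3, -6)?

Distances: d(A) ≈ 10.198, d(B) ≈ 9.4868, d(C) ≈ 7.0711. Nearest: C = (8, -1) with distance 7.0711.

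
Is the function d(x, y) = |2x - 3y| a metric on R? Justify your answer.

No. d fails symmetry: d(4, 7) = |2·4 - 3·7| = |-13| = 13, but d(7, 4) = |2·7 - 3·4| = |2| = 2. Since 13 ≠ 2, d(x,y) ≠ d(y,x) in general.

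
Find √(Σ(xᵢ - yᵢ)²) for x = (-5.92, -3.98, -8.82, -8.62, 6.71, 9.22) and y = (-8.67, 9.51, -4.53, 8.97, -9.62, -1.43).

√(Σ(x_i - y_i)²) = √((-5.92 - (-8.67))² + (-3.98 - 9.51)² + (-8.82 - (-4.53))² + (-8.62 - 8.97)² + (6.71 - (-9.62))² + (9.22 - (-1.43))²)
= √(2.75² + (-13.49)² + (-4.29)² + (-17.59)² + 16.33² + 10.65²) = √(7.5625 + 181.9801 + 18.4041 + 309.4081 + 266.6689 + 113.4225) = √897.4462 ≈ 29.9574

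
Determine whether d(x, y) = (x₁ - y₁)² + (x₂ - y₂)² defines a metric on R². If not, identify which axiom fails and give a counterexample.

No. The squared Euclidean distance fails the triangle inequality. Counterexample: x = (0, 0), y = (2, 5), z = (4, 10). d(x,z) = 4² + 10² = 116, but d(x,y) + d(y,z) = (2² + 5²) + (2² + 5²) = 29 + 29 = 58. Since 116 > 58, the triangle inequality is violated. (Note: √d, the ordinary Euclidean distance, IS a metric.)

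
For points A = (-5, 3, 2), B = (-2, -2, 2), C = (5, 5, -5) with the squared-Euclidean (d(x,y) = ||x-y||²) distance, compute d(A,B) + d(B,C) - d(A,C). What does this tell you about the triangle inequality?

d(A,B) = 3² + 5² + 0² = 34, d(B,C) = 7² + 7² + 7² = 147, d(A,C) = 10² + 2² + 7² = 153.
d(A,B) + d(B,C) - d(A,C) = 34 + 147 - 153 = 181 - 153 = 28. This is ≥ 0, so the triangle inequality holds for these points.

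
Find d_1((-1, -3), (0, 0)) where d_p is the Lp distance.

Σ|x_i - y_i| = |-1 - 0| + |-3 - 0| = 1 + 3 = 4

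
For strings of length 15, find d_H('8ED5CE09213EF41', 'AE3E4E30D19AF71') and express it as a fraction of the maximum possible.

Differing positions: 1, 3, 4, 5, 7, 8, 9, 11, 12, 14. Hamming distance = 10. The maximum possible Hamming distance for length-15 strings is 15, so d_H/15 = 10/15 ≈ 0.6667.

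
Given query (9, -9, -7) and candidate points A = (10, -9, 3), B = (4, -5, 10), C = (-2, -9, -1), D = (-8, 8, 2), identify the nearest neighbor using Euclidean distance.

Distances: d(A) ≈ 10.0499, d(B) ≈ 18.1659, d(C) ≈ 12.53, d(D) ≈ 25.671. Nearest: A = (10, -9, 3) with distance 10.0499.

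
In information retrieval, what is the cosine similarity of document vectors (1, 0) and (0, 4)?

With u = (1, 0), v = (0, 4):
u·v = 1·0 + 0·4 = 0 + 0 = 0.
|u| = √(1² + 0²) = √1, |v| = √(0² + 4²) = √16, so |u||v| = √(1·16) = √16 = 4.
cos θ = (u·v)/(|u||v|) = 0/4 = 0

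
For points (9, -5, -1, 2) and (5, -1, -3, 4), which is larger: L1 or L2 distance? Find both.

L1 = |9 - 5| + |-5 - (-1)| + |-1 - (-3)| + |2 - 4| = 4 + 4 + 2 + 2 = 12
L2 = √(4² + 4² + 2² + 2²) = √40 ≈ 6.3246
L1 ≥ L2 always (equality iff movement is along one axis); L1 > L2 here.
Ratio L1/L2 = 12/√40 ≈ 1.8974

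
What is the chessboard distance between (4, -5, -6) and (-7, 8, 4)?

max(|x_i - y_i|) = max(|4 - (-7)|, |-5 - 8|, |-6 - 4|) = max(11, 13, 10) = 13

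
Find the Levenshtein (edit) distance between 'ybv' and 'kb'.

Let D[i][j] be the edit distance between the first i characters of 'ybv' and the first j characters of 'kb', with D[i][0] = i, D[0][j] = j, and D[i][j] = D[i-1][j-1] if the characters match, else 1 + min(D[i-1][j], D[i][j-1], D[i-1][j-1]). Filling the table (rows: prefixes of 'ybv', columns: prefixes of 'kb'):
     ε  k  b
  ε  0  1  2
  y  1  1  2
  b  2  2  1
  v  3  3  2
The bottom-right entry gives D[3][2] = 2, so no sequence of fewer than 2 edits works. Backtracking through the table gives one optimal edit sequence (2 edits):
  ybv → kbv (sub y→k @1)
  kbv → kb (del v @3)
Edit distance = 2.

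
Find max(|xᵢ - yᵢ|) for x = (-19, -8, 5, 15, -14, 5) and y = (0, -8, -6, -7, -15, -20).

max(|x_i - y_i|) = max(|-19 - 0|, |-8 - (-8)|, |5 - (-6)|, |15 - (-7)|, |-14 - (-15)|, |5 - (-20)|) = max(19, 0, 11, 22, 1, 25) = 25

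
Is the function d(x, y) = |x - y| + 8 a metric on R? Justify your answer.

No. d fails identity of indiscernibles (specifically d(x,x) = 0): d(8, 8) = |8 - 8| + 8 = 0 + 8 = 8 ≠ 0.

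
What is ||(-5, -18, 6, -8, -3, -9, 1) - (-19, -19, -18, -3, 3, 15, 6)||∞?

max(|x_i - y_i|) = max(|-5 - (-19)|, |-18 - (-19)|, |6 - (-18)|, |-8 - (-3)|, |-3 - 3|, |-9 - 15|, |1 - 6|) = max(14, 1, 24, 5, 6, 24, 5) = 24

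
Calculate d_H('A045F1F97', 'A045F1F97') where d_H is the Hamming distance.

Differing positions: none. Hamming distance = 0.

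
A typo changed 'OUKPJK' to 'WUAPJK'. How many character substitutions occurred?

Differing positions: 1, 3. Hamming distance = 2.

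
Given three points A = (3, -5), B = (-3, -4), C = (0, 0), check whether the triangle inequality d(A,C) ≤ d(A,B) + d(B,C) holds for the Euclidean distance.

d(A,B) = √(6² + 1²) = √37 ≈ 6.0828, d(B,C) = √(3² + 4²) = √25 = 5, d(A,C) = √(3² + 5²) = √34 ≈ 5.831.
d(A,C) ≈ 5.831 ≤ 6.0828 + 5 = 11.0828. Triangle inequality is satisfied.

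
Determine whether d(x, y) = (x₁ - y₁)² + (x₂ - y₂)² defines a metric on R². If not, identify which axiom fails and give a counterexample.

No. The squared Euclidean distance fails the triangle inequality. Counterexample: x = (0, 0), y = (5, 2), z = (10, 4). d(x,z) = 10² + 4² = 116, but d(x,y) + d(y,z) = (5² + 2²) + (5² + 2²) = 29 + 29 = 58. Since 116 > 58, the triangle inequality is violated. (Note: √d, the ordinary Euclidean distance, IS a metric.)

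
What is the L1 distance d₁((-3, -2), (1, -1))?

Σ|x_i - y_i| = |-3 - 1| + |-2 - (-1)| = 4 + 1 = 5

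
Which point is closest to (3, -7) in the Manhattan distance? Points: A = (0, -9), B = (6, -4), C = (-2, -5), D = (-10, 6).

Distances: d(A) = 5, d(B) = 6, d(C) = 7, d(D) = 26. Nearest: A = (0, -9) with distance 5.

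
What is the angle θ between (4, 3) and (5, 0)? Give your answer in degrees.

With u = (4, 3), v = (5, 0):
u·v = 4·5 + 3·0 = 20 + 0 = 20.
|u| = √(4² + 3²) = √25, |v| = √(5² + 0²) = √25, so |u||v| = √(25·25) = √625 = 25.
cos θ = (u·v)/(|u||v|) = 20/25 = 0.8
θ = arccos(0.8) ≈ 36.87°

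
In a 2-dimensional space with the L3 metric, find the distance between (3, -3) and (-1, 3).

(Σ|x_i - y_i|^3)^(1/3) = (|3 - (-1)|^3 + |-3 - 3|^3)^(1/3)
= (4^3 + 6^3)^(1/3) = (64 + 216)^(1/3) = (280)^(1/3) ≈ 6.5421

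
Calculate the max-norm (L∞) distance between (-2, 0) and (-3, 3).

max(|x_i - y_i|) = max(|-2 - (-3)|, |0 - 3|) = max(1, 3) = 3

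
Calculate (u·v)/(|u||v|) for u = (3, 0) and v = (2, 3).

With u = (3, 0), v = (2, 3):
u·v = 3·2 + 0·3 = 6 + 0 = 6.
|u| = √(3² + 0²) = √9, |v| = √(2² + 3²) = √13, so |u||v| = √(9·13) = √117.
cos θ = (u·v)/(|u||v|) = 6/√117 ≈ 0.5547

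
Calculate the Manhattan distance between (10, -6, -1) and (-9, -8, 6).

Σ|x_i - y_i| = |10 - (-9)| + |-6 - (-8)| + |-1 - 6| = 19 + 2 + 7 = 28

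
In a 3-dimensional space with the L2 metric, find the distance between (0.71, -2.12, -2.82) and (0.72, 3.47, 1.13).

(Σ|x_i - y_i|^2)^(1/2) = (|0.71 - 0.72|^2 + |-2.12 - 3.47|^2 + |-2.82 - 1.13|^2)^(1/2)
= (0.01^2 + 5.59^2 + 3.95^2)^(1/2) = (0.0001 + 31.2481 + 15.6025)^(1/2) = (46.8507)^(1/2) ≈ 6.8448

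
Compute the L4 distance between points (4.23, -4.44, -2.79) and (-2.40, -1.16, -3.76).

(Σ|x_i - y_i|^4)^(1/4) = (|4.23 - (-2.4)|^4 + |-4.44 - (-1.16)|^4 + |-2.79 - (-3.76)|^4)^(1/4)
= (6.63^4 + 3.28^4 + 0.97^4)^(1/4) ≈ (1932.2091 + 115.7432 + 0.8853)^(1/4) = (2048.8376)^(1/4) ≈ 6.7279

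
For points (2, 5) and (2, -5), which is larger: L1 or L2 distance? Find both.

L1 = |2 - 2| + |5 - (-5)| = 0 + 10 = 10
L2 = √(0² + 10²) = √100 = 10
L1 ≥ L2 always (equality iff movement is along one axis); L1 = L2 here (movement is along a single axis).
Ratio L1/L2 = 10/10 = 1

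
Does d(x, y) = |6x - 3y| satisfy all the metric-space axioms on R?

No. d fails symmetry: d(9, 7) = |6·9 - 3·7| = |33| = 33, but d(7, 9) = |6·7 - 3·9| = |15| = 15. Since 33 ≠ 15, d(x,y) ≠ d(y,x) in general.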